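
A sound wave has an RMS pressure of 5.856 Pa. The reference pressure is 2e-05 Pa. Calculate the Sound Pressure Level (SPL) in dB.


Given values:
  p = 5.856 Pa
  p_ref = 2e-05 Pa
Formula: SPL = 20 * log10(p / p_ref)
Compute ratio: p / p_ref = 5.856 / 2e-05 = 292800
Compute log10: log10(292800) = 5.466571
Multiply: SPL = 20 * 5.466571 = 109.33

109.33 dB


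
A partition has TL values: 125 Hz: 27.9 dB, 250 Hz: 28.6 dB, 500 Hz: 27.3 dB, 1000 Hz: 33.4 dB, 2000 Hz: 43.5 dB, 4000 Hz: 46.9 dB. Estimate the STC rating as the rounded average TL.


Given TL values at each frequency:
  125 Hz: 27.9 dB
  250 Hz: 28.6 dB
  500 Hz: 27.3 dB
  1000 Hz: 33.4 dB
  2000 Hz: 43.5 dB
  4000 Hz: 46.9 dB
Formula: STC ~ round(average of TL values)
Sum = 27.9 + 28.6 + 27.3 + 33.4 + 43.5 + 46.9 = 207.6
Average = 207.6 / 6 = 34.6
Rounded: 35

35


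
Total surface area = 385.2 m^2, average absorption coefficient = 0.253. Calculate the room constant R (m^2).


Given values:
  S = 385.2 m^2, alpha = 0.253
Formula: R = S * alpha / (1 - alpha)
Numerator: 385.2 * 0.253 = 97.4556
Denominator: 1 - 0.253 = 0.747
R = 97.4556 / 0.747 = 130.46

130.46 m^2


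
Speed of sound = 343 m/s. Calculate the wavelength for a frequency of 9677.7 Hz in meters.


Given values:
  c = 343 m/s, f = 9677.7 Hz
Formula: lambda = c / f
lambda = 343 / 9677.7
lambda = 0.0354

0.0354 m


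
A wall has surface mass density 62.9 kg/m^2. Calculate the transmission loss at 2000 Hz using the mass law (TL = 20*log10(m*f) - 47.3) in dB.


Given values:
  m = 62.9 kg/m^2, f = 2000 Hz
Formula: TL = 20 * log10(m * f) - 47.3
Compute m * f = 62.9 * 2000 = 125800.0
Compute log10(125800.0) = 5.099681
Compute 20 * 5.099681 = 101.9936
TL = 101.9936 - 47.3 = 54.69

54.69 dB


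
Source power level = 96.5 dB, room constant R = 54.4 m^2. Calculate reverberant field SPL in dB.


Given values:
  Lw = 96.5 dB, R = 54.4 m^2
Formula: SPL = Lw + 10 * log10(4 / R)
Compute 4 / R = 4 / 54.4 = 0.073529
Compute 10 * log10(0.073529) = -11.3354
SPL = 96.5 + (-11.3354) = 85.16

85.16 dB


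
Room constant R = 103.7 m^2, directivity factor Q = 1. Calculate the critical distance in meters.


Given values:
  R = 103.7 m^2, Q = 1
Formula: d_c = 0.141 * sqrt(Q * R)
Compute Q * R = 1 * 103.7 = 103.7
Compute sqrt(103.7) = 10.1833
d_c = 0.141 * 10.1833 = 1.436

1.436 m


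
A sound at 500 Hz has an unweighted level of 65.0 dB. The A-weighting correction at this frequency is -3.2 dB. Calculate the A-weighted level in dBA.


Given values:
  SPL = 65.0 dB
  A-weighting at 500 Hz = -3.2 dB
Formula: L_A = SPL + A_weight
L_A = 65.0 + (-3.2)
L_A = 61.8

61.8 dBA


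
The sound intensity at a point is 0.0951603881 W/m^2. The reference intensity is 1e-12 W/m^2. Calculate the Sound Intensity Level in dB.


Given values:
  I = 0.0951603881 W/m^2
  I_ref = 1e-12 W/m^2
Formula: SIL = 10 * log10(I / I_ref)
Compute ratio: I / I_ref = 95160388100
Compute log10: log10(95160388100) = 10.978456
Multiply: SIL = 10 * 10.978456 = 109.78

109.78 dB


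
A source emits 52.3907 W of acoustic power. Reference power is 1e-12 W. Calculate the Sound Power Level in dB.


Given values:
  W = 52.3907 W
  W_ref = 1e-12 W
Formula: SWL = 10 * log10(W / W_ref)
Compute ratio: W / W_ref = 52390700000000
Compute log10: log10(52390700000000) = 13.719254
Multiply: SWL = 10 * 13.719254 = 137.19

137.19 dB


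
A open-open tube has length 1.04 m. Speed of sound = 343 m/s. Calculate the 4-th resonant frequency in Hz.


Given values:
  Tube type: open-open, L = 1.04 m, c = 343 m/s, n = 4
Formula: f_n = n * c / (2 * L)
Compute 2 * L = 2 * 1.04 = 2.08
f = 4 * 343 / 2.08
f = 659.62

659.62 Hz


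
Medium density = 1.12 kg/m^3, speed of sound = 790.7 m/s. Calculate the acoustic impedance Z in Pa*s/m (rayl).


Given values:
  rho = 1.12 kg/m^3
  c = 790.7 m/s
Formula: Z = rho * c
Z = 1.12 * 790.7
Z = 885.58

885.58 rayl


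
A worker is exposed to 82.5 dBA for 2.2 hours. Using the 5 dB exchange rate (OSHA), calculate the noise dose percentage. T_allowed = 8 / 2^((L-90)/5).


Given values:
  L = 82.5 dBA, T = 2.2 hours
Formula: T_allowed = 8 / 2^((L - 90) / 5)
Compute exponent: (82.5 - 90) / 5 = -1.5
Compute 2^(-1.5) = 0.353553
T_allowed = 8 / 0.353553 = 22.627442 hours
Dose = (T / T_allowed) * 100
Dose = (2.2 / 22.627442) * 100 = 9.72

9.72 %


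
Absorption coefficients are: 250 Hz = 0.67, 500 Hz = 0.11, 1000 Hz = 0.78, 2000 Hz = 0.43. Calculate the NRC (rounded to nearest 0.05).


Given values:
  a_250 = 0.67, a_500 = 0.11
  a_1000 = 0.78, a_2000 = 0.43
Formula: NRC = (a250 + a500 + a1000 + a2000) / 4
Sum = 0.67 + 0.11 + 0.78 + 0.43 = 1.99
NRC = 1.99 / 4 = 0.4975
Rounded to nearest 0.05: 0.5

0.5


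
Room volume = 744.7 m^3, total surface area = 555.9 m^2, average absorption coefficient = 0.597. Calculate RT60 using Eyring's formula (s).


Given values:
  V = 744.7 m^3, S = 555.9 m^2, alpha = 0.597
Formula: RT60 = 0.161 * V / (-S * ln(1 - alpha))
Compute ln(1 - 0.597) = ln(0.403) = -0.908819
Denominator: -555.9 * -0.908819 = 505.2125
Numerator: 0.161 * 744.7 = 119.8967
RT60 = 119.8967 / 505.2125 = 0.237

0.237 s


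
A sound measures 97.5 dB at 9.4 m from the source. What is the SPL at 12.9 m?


Given values:
  SPL1 = 97.5 dB, r1 = 9.4 m, r2 = 12.9 m
Formula: SPL2 = SPL1 - 20 * log10(r2 / r1)
Compute ratio: r2 / r1 = 12.9 / 9.4 = 1.3723
Compute log10: log10(1.3723) = 0.137449
Compute drop: 20 * 0.137449 = 2.749
SPL2 = 97.5 - 2.749 = 94.75

94.75 dB


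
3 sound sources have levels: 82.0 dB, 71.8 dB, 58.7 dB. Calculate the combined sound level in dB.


Formula: L_total = 10 * log10( sum(10^(Li/10)) )
  Source 1: 10^(82.0/10) = 158489319.2461
  Source 2: 10^(71.8/10) = 15135612.4844
  Source 3: 10^(58.7/10) = 741310.2413
Sum of linear values = 174366241.9718
L_total = 10 * log10(174366241.9718) = 82.41

82.41 dB


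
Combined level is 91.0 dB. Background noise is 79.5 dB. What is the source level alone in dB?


Given values:
  L_total = 91.0 dB, L_bg = 79.5 dB
Formula: L_source = 10 * log10(10^(L_total/10) - 10^(L_bg/10))
Convert to linear:
  10^(91.0/10) = 1258925411.7942
  10^(79.5/10) = 89125093.8134
Difference: 1258925411.7942 - 89125093.8134 = 1169800317.9808
L_source = 10 * log10(1169800317.9808) = 90.68

90.68 dB


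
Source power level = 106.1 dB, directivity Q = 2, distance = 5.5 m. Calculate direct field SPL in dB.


Given values:
  Lw = 106.1 dB, Q = 2, r = 5.5 m
Formula: SPL = Lw + 10 * log10(Q / (4 * pi * r^2))
Compute 4 * pi * r^2 = 4 * pi * 5.5^2 = 380.1327
Compute Q / denom = 2 / 380.1327 = 0.00526132
Compute 10 * log10(0.00526132) = -22.7891
SPL = 106.1 + (-22.7891) = 83.31

83.31 dB


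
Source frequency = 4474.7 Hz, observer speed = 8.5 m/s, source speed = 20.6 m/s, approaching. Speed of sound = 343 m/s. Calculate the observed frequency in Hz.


Given values:
  f_s = 4474.7 Hz, v_o = 8.5 m/s, v_s = 20.6 m/s
  Direction: approaching
Formula: f_o = f_s * (c + v_o) / (c - v_s)
Numerator: c + v_o = 343 + 8.5 = 351.5
Denominator: c - v_s = 343 - 20.6 = 322.4
f_o = 4474.7 * 351.5 / 322.4 = 4878.59

4878.59 Hz


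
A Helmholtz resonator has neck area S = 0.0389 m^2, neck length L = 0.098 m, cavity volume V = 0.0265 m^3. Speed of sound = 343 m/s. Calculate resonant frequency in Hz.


Given values:
  S = 0.0389 m^2, L = 0.098 m, V = 0.0265 m^3, c = 343 m/s
Formula: f = (c / (2*pi)) * sqrt(S / (V * L))
Compute V * L = 0.0265 * 0.098 = 0.002597
Compute S / (V * L) = 0.0389 / 0.002597 = 14.9788
Compute sqrt(14.9788) = 3.870245
Compute c / (2*pi) = 343 / 6.283185 = 54.590148
f = 54.590148 * 3.870245 = 211.28

211.28 Hz


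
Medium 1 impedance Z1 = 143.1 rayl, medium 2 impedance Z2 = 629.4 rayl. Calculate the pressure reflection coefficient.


Given values:
  Z1 = 143.1 rayl, Z2 = 629.4 rayl
Formula: R = (Z2 - Z1) / (Z2 + Z1)
Numerator: Z2 - Z1 = 629.4 - 143.1 = 486.3
Denominator: Z2 + Z1 = 629.4 + 143.1 = 772.5
R = 486.3 / 772.5 = 0.6295

0.6295


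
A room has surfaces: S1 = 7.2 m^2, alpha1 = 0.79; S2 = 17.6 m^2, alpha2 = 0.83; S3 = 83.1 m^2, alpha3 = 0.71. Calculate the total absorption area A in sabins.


Given surfaces:
  Surface 1: 7.2 * 0.79 = 5.688
  Surface 2: 17.6 * 0.83 = 14.608
  Surface 3: 83.1 * 0.71 = 59.001
Formula: A = sum(Si * alpha_i)
A = 5.688 + 14.608 + 59.001
A = 79.3

79.3 sabins


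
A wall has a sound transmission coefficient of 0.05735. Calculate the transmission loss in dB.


Given values:
  tau = 0.05735
Formula: TL = 10 * log10(1 / tau)
Compute 1 / tau = 1 / 0.05735 = 17.4368
Compute log10(17.4368) = 1.241467
TL = 10 * 1.241467 = 12.41

12.41 dB


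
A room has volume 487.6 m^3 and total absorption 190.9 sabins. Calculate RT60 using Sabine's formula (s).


Given values:
  V = 487.6 m^3
  A = 190.9 sabins
Formula: RT60 = 0.161 * V / A
Numerator: 0.161 * 487.6 = 78.5036
RT60 = 78.5036 / 190.9 = 0.411

0.411 s


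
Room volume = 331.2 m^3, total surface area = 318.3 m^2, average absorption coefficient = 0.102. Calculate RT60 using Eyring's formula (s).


Given values:
  V = 331.2 m^3, S = 318.3 m^2, alpha = 0.102
Formula: RT60 = 0.161 * V / (-S * ln(1 - alpha))
Compute ln(1 - 0.102) = ln(0.898) = -0.107585
Denominator: -318.3 * -0.107585 = 34.2443
Numerator: 0.161 * 331.2 = 53.3232
RT60 = 53.3232 / 34.2443 = 1.557

1.557 s


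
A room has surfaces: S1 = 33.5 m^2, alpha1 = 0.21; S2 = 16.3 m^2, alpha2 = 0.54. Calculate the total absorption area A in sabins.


Given surfaces:
  Surface 1: 33.5 * 0.21 = 7.035
  Surface 2: 16.3 * 0.54 = 8.802
Formula: A = sum(Si * alpha_i)
A = 7.035 + 8.802
A = 15.84

15.84 sabins


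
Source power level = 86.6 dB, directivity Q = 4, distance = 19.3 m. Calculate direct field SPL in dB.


Given values:
  Lw = 86.6 dB, Q = 4, r = 19.3 m
Formula: SPL = Lw + 10 * log10(Q / (4 * pi * r^2))
Compute 4 * pi * r^2 = 4 * pi * 19.3^2 = 4680.8474
Compute Q / denom = 4 / 4680.8474 = 0.00085455
Compute 10 * log10(0.00085455) = -30.6826
SPL = 86.6 + (-30.6826) = 55.92

55.92 dB


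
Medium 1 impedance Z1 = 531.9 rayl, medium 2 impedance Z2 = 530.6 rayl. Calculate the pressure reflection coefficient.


Given values:
  Z1 = 531.9 rayl, Z2 = 530.6 rayl
Formula: R = (Z2 - Z1) / (Z2 + Z1)
Numerator: Z2 - Z1 = 530.6 - 531.9 = -1.3
Denominator: Z2 + Z1 = 530.6 + 531.9 = 1062.5
R = -1.3 / 1062.5 = -0.0012

-0.0012


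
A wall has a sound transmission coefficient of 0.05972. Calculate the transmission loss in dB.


Given values:
  tau = 0.05972
Formula: TL = 10 * log10(1 / tau)
Compute 1 / tau = 1 / 0.05972 = 16.7448
Compute log10(16.7448) = 1.22388
TL = 10 * 1.22388 = 12.24

12.24 dB


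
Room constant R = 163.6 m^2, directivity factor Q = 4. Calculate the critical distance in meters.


Given values:
  R = 163.6 m^2, Q = 4
Formula: d_c = 0.141 * sqrt(Q * R)
Compute Q * R = 4 * 163.6 = 654.4
Compute sqrt(654.4) = 25.5812
d_c = 0.141 * 25.5812 = 3.607

3.607 m


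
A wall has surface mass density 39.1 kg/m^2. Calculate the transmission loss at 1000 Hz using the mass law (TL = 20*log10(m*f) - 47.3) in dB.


Given values:
  m = 39.1 kg/m^2, f = 1000 Hz
Formula: TL = 20 * log10(m * f) - 47.3
Compute m * f = 39.1 * 1000 = 39100.0
Compute log10(39100.0) = 4.592177
Compute 20 * 4.592177 = 91.8435
TL = 91.8435 - 47.3 = 44.54

44.54 dB


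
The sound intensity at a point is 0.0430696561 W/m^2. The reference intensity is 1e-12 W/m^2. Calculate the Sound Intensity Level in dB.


Given values:
  I = 0.0430696561 W/m^2
  I_ref = 1e-12 W/m^2
Formula: SIL = 10 * log10(I / I_ref)
Compute ratio: I / I_ref = 43069656100
Compute log10: log10(43069656100) = 10.634171
Multiply: SIL = 10 * 10.634171 = 106.34

106.34 dB


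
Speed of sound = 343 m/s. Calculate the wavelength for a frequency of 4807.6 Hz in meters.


Given values:
  c = 343 m/s, f = 4807.6 Hz
Formula: lambda = c / f
lambda = 343 / 4807.6
lambda = 0.0713

0.0713 m


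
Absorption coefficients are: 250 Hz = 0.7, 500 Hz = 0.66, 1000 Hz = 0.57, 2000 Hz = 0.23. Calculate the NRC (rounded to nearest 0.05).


Given values:
  a_250 = 0.7, a_500 = 0.66
  a_1000 = 0.57, a_2000 = 0.23
Formula: NRC = (a250 + a500 + a1000 + a2000) / 4
Sum = 0.7 + 0.66 + 0.57 + 0.23 = 2.16
NRC = 2.16 / 4 = 0.54
Rounded to nearest 0.05: 0.55

0.55


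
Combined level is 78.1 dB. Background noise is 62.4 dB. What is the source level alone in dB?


Given values:
  L_total = 78.1 dB, L_bg = 62.4 dB
Formula: L_source = 10 * log10(10^(L_total/10) - 10^(L_bg/10))
Convert to linear:
  10^(78.1/10) = 64565422.9035
  10^(62.4/10) = 1737800.8287
Difference: 64565422.9035 - 1737800.8287 = 62827622.0748
L_source = 10 * log10(62827622.0748) = 77.98

77.98 dB


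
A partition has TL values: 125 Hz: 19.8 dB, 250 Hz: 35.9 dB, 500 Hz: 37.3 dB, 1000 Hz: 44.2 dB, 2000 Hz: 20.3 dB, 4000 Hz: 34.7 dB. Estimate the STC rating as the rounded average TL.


Given TL values at each frequency:
  125 Hz: 19.8 dB
  250 Hz: 35.9 dB
  500 Hz: 37.3 dB
  1000 Hz: 44.2 dB
  2000 Hz: 20.3 dB
  4000 Hz: 34.7 dB
Formula: STC ~ round(average of TL values)
Sum = 19.8 + 35.9 + 37.3 + 44.2 + 20.3 + 34.7 = 192.2
Average = 192.2 / 6 = 32.03
Rounded: 32

32


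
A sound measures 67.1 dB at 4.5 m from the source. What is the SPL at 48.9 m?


Given values:
  SPL1 = 67.1 dB, r1 = 4.5 m, r2 = 48.9 m
Formula: SPL2 = SPL1 - 20 * log10(r2 / r1)
Compute ratio: r2 / r1 = 48.9 / 4.5 = 10.8667
Compute log10: log10(10.8667) = 1.036098
Compute drop: 20 * 1.036098 = 20.722
SPL2 = 67.1 - 20.722 = 46.38

46.38 dB


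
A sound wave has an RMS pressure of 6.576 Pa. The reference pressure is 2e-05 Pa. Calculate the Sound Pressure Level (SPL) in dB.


Given values:
  p = 6.576 Pa
  p_ref = 2e-05 Pa
Formula: SPL = 20 * log10(p / p_ref)
Compute ratio: p / p_ref = 6.576 / 2e-05 = 328800
Compute log10: log10(328800) = 5.516932
Multiply: SPL = 20 * 5.516932 = 110.34

110.34 dB


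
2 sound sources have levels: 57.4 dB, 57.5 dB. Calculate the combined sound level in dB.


Formula: L_total = 10 * log10( sum(10^(Li/10)) )
  Source 1: 10^(57.4/10) = 549540.8739
  Source 2: 10^(57.5/10) = 562341.3252
Sum of linear values = 1111882.1991
L_total = 10 * log10(1111882.1991) = 60.46

60.46 dB


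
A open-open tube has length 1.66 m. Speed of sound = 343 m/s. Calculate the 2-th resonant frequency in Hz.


Given values:
  Tube type: open-open, L = 1.66 m, c = 343 m/s, n = 2
Formula: f_n = n * c / (2 * L)
Compute 2 * L = 2 * 1.66 = 3.32
f = 2 * 343 / 3.32
f = 206.63

206.63 Hz


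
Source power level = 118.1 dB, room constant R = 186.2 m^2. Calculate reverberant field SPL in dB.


Given values:
  Lw = 118.1 dB, R = 186.2 m^2
Formula: SPL = Lw + 10 * log10(4 / R)
Compute 4 / R = 4 / 186.2 = 0.021482
Compute 10 * log10(0.021482) = -16.6793
SPL = 118.1 + (-16.6793) = 101.42

101.42 dB


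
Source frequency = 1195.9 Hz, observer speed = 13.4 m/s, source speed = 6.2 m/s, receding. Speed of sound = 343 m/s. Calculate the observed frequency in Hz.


Given values:
  f_s = 1195.9 Hz, v_o = 13.4 m/s, v_s = 6.2 m/s
  Direction: receding
Formula: f_o = f_s * (c - v_o) / (c + v_s)
Numerator: c - v_o = 343 - 13.4 = 329.6
Denominator: c + v_s = 343 + 6.2 = 349.2
f_o = 1195.9 * 329.6 / 349.2 = 1128.78

1128.78 Hz


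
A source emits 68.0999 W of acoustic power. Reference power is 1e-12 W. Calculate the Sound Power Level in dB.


Given values:
  W = 68.0999 W
  W_ref = 1e-12 W
Formula: SWL = 10 * log10(W / W_ref)
Compute ratio: W / W_ref = 68099900000000
Compute log10: log10(68099900000000) = 13.833146
Multiply: SWL = 10 * 13.833146 = 138.33

138.33 dB


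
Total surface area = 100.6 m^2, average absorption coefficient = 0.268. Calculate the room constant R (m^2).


Given values:
  S = 100.6 m^2, alpha = 0.268
Formula: R = S * alpha / (1 - alpha)
Numerator: 100.6 * 0.268 = 26.9608
Denominator: 1 - 0.268 = 0.732
R = 26.9608 / 0.732 = 36.83

36.83 m^2


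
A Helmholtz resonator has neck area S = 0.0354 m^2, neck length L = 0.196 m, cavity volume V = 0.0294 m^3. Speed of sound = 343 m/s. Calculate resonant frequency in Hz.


Given values:
  S = 0.0354 m^2, L = 0.196 m, V = 0.0294 m^3, c = 343 m/s
Formula: f = (c / (2*pi)) * sqrt(S / (V * L))
Compute V * L = 0.0294 * 0.196 = 0.0057624
Compute S / (V * L) = 0.0354 / 0.0057624 = 6.1433
Compute sqrt(6.1433) = 2.478568
Compute c / (2*pi) = 343 / 6.283185 = 54.590148
f = 54.590148 * 2.478568 = 135.31

135.31 Hz


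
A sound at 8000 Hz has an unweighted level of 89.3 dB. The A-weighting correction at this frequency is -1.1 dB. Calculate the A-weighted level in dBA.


Given values:
  SPL = 89.3 dB
  A-weighting at 8000 Hz = -1.1 dB
Formula: L_A = SPL + A_weight
L_A = 89.3 + (-1.1)
L_A = 88.2

88.2 dBA


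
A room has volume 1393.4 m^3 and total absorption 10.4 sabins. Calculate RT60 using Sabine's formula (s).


Given values:
  V = 1393.4 m^3
  A = 10.4 sabins
Formula: RT60 = 0.161 * V / A
Numerator: 0.161 * 1393.4 = 224.3374
RT60 = 224.3374 / 10.4 = 21.571

21.571 s


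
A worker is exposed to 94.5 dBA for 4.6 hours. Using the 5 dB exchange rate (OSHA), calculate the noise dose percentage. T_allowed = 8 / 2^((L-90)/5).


Given values:
  L = 94.5 dBA, T = 4.6 hours
Formula: T_allowed = 8 / 2^((L - 90) / 5)
Compute exponent: (94.5 - 90) / 5 = 0.9
Compute 2^(0.9) = 1.866066
T_allowed = 8 / 1.866066 = 4.287094 hours
Dose = (T / T_allowed) * 100
Dose = (4.6 / 4.287094) * 100 = 107.3

107.3 %


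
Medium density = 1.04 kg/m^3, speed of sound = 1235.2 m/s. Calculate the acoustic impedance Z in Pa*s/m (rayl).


Given values:
  rho = 1.04 kg/m^3
  c = 1235.2 m/s
Formula: Z = rho * c
Z = 1.04 * 1235.2
Z = 1284.61

1284.61 rayl


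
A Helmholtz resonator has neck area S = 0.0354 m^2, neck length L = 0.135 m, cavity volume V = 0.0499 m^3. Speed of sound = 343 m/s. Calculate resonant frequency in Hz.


Given values:
  S = 0.0354 m^2, L = 0.135 m, V = 0.0499 m^3, c = 343 m/s
Formula: f = (c / (2*pi)) * sqrt(S / (V * L))
Compute V * L = 0.0499 * 0.135 = 0.0067365
Compute S / (V * L) = 0.0354 / 0.0067365 = 5.255
Compute sqrt(5.255) = 2.292379
Compute c / (2*pi) = 343 / 6.283185 = 54.590148
f = 54.590148 * 2.292379 = 125.14

125.14 Hz


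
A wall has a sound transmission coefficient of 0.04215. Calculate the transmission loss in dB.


Given values:
  tau = 0.04215
Formula: TL = 10 * log10(1 / tau)
Compute 1 / tau = 1 / 0.04215 = 23.7248
Compute log10(23.7248) = 1.375203
TL = 10 * 1.375203 = 13.75

13.75 dB


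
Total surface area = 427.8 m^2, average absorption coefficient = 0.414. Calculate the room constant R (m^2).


Given values:
  S = 427.8 m^2, alpha = 0.414
Formula: R = S * alpha / (1 - alpha)
Numerator: 427.8 * 0.414 = 177.1092
Denominator: 1 - 0.414 = 0.586
R = 177.1092 / 0.586 = 302.23

302.23 m^2


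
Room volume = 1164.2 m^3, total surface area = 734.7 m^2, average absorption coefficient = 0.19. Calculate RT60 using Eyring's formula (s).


Given values:
  V = 1164.2 m^3, S = 734.7 m^2, alpha = 0.19
Formula: RT60 = 0.161 * V / (-S * ln(1 - alpha))
Compute ln(1 - 0.19) = ln(0.81) = -0.210721
Denominator: -734.7 * -0.210721 = 154.8167
Numerator: 0.161 * 1164.2 = 187.4362
RT60 = 187.4362 / 154.8167 = 1.211

1.211 s


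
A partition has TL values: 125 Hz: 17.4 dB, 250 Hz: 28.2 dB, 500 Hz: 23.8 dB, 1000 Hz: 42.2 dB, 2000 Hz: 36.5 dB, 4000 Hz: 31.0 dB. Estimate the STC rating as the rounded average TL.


Given TL values at each frequency:
  125 Hz: 17.4 dB
  250 Hz: 28.2 dB
  500 Hz: 23.8 dB
  1000 Hz: 42.2 dB
  2000 Hz: 36.5 dB
  4000 Hz: 31.0 dB
Formula: STC ~ round(average of TL values)
Sum = 17.4 + 28.2 + 23.8 + 42.2 + 36.5 + 31.0 = 179.1
Average = 179.1 / 6 = 29.85
Rounded: 30

30


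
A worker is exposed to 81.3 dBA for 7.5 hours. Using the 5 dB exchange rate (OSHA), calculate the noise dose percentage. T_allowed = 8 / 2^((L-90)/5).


Given values:
  L = 81.3 dBA, T = 7.5 hours
Formula: T_allowed = 8 / 2^((L - 90) / 5)
Compute exponent: (81.3 - 90) / 5 = -1.74
Compute 2^(-1.74) = 0.29937
T_allowed = 8 / 0.29937 = 26.722785 hours
Dose = (T / T_allowed) * 100
Dose = (7.5 / 26.722785) * 100 = 28.07

28.07 %


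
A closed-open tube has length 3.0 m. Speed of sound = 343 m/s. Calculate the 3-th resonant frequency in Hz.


Given values:
  Tube type: closed-open, L = 3.0 m, c = 343 m/s, n = 3
Formula: f_n = (2n - 1) * c / (4 * L)
Compute 2n - 1 = 2*3 - 1 = 5
Compute 4 * L = 4 * 3.0 = 12.0
f = 5 * 343 / 12.0
f = 142.92

142.92 Hz


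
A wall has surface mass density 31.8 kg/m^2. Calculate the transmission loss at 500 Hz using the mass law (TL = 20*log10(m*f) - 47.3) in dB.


Given values:
  m = 31.8 kg/m^2, f = 500 Hz
Formula: TL = 20 * log10(m * f) - 47.3
Compute m * f = 31.8 * 500 = 15900.0
Compute log10(15900.0) = 4.201397
Compute 20 * 4.201397 = 84.0279
TL = 84.0279 - 47.3 = 36.73

36.73 dB


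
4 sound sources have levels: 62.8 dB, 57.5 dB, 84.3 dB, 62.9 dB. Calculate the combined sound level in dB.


Formula: L_total = 10 * log10( sum(10^(Li/10)) )
  Source 1: 10^(62.8/10) = 1905460.718
  Source 2: 10^(57.5/10) = 562341.3252
  Source 3: 10^(84.3/10) = 269153480.3927
  Source 4: 10^(62.9/10) = 1949844.5998
Sum of linear values = 273571127.0357
L_total = 10 * log10(273571127.0357) = 84.37

84.37 dB


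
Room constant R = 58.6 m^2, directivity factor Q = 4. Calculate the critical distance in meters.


Given values:
  R = 58.6 m^2, Q = 4
Formula: d_c = 0.141 * sqrt(Q * R)
Compute Q * R = 4 * 58.6 = 234.4
Compute sqrt(234.4) = 15.3101
d_c = 0.141 * 15.3101 = 2.159

2.159 m


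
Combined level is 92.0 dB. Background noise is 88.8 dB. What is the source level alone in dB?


Given values:
  L_total = 92.0 dB, L_bg = 88.8 dB
Formula: L_source = 10 * log10(10^(L_total/10) - 10^(L_bg/10))
Convert to linear:
  10^(92.0/10) = 1584893192.4611
  10^(88.8/10) = 758577575.0292
Difference: 1584893192.4611 - 758577575.0292 = 826315617.4319
L_source = 10 * log10(826315617.4319) = 89.17

89.17 dB


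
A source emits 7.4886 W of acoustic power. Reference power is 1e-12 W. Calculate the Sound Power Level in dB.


Given values:
  W = 7.4886 W
  W_ref = 1e-12 W
Formula: SWL = 10 * log10(W / W_ref)
Compute ratio: W / W_ref = 7488600000000
Compute log10: log10(7488600000000) = 12.874401
Multiply: SWL = 10 * 12.874401 = 128.74

128.74 dB


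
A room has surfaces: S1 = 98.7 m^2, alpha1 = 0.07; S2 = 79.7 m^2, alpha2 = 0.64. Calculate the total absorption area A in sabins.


Given surfaces:
  Surface 1: 98.7 * 0.07 = 6.909
  Surface 2: 79.7 * 0.64 = 51.008
Formula: A = sum(Si * alpha_i)
A = 6.909 + 51.008
A = 57.92

57.92 sabins


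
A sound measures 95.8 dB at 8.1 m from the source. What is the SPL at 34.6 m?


Given values:
  SPL1 = 95.8 dB, r1 = 8.1 m, r2 = 34.6 m
Formula: SPL2 = SPL1 - 20 * log10(r2 / r1)
Compute ratio: r2 / r1 = 34.6 / 8.1 = 4.2716
Compute log10: log10(4.2716) = 0.630591
Compute drop: 20 * 0.630591 = 12.6118
SPL2 = 95.8 - 12.6118 = 83.19

83.19 dB


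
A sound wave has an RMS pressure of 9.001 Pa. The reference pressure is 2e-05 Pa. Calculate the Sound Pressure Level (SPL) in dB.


Given values:
  p = 9.001 Pa
  p_ref = 2e-05 Pa
Formula: SPL = 20 * log10(p / p_ref)
Compute ratio: p / p_ref = 9.001 / 2e-05 = 450050
Compute log10: log10(450050) = 5.653261
Multiply: SPL = 20 * 5.653261 = 113.07

113.07 dB


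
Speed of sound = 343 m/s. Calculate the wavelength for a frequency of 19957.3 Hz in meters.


Given values:
  c = 343 m/s, f = 19957.3 Hz
Formula: lambda = c / f
lambda = 343 / 19957.3
lambda = 0.0172

0.0172 m


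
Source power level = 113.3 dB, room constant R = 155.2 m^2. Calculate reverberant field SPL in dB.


Given values:
  Lw = 113.3 dB, R = 155.2 m^2
Formula: SPL = Lw + 10 * log10(4 / R)
Compute 4 / R = 4 / 155.2 = 0.025773
Compute 10 * log10(0.025773) = -15.8884
SPL = 113.3 + (-15.8884) = 97.41

97.41 dB


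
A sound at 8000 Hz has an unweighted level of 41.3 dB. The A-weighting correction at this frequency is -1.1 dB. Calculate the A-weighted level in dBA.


Given values:
  SPL = 41.3 dB
  A-weighting at 8000 Hz = -1.1 dB
Formula: L_A = SPL + A_weight
L_A = 41.3 + (-1.1)
L_A = 40.2

40.2 dBA


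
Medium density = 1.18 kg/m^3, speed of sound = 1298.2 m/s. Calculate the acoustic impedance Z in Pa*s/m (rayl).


Given values:
  rho = 1.18 kg/m^3
  c = 1298.2 m/s
Formula: Z = rho * c
Z = 1.18 * 1298.2
Z = 1531.88

1531.88 rayl


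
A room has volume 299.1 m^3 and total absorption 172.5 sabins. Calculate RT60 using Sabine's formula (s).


Given values:
  V = 299.1 m^3
  A = 172.5 sabins
Formula: RT60 = 0.161 * V / A
Numerator: 0.161 * 299.1 = 48.1551
RT60 = 48.1551 / 172.5 = 0.279

0.279 s


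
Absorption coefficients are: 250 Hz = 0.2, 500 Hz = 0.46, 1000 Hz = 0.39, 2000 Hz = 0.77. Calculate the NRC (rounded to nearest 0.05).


Given values:
  a_250 = 0.2, a_500 = 0.46
  a_1000 = 0.39, a_2000 = 0.77
Formula: NRC = (a250 + a500 + a1000 + a2000) / 4
Sum = 0.2 + 0.46 + 0.39 + 0.77 = 1.82
NRC = 1.82 / 4 = 0.455
Rounded to nearest 0.05: 0.45

0.45


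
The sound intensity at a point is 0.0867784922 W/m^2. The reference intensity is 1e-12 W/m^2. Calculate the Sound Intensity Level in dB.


Given values:
  I = 0.0867784922 W/m^2
  I_ref = 1e-12 W/m^2
Formula: SIL = 10 * log10(I / I_ref)
Compute ratio: I / I_ref = 86778492200
Compute log10: log10(86778492200) = 10.938412
Multiply: SIL = 10 * 10.938412 = 109.38

109.38 dB


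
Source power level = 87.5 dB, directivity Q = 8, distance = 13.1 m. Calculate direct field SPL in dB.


Given values:
  Lw = 87.5 dB, Q = 8, r = 13.1 m
Formula: SPL = Lw + 10 * log10(Q / (4 * pi * r^2))
Compute 4 * pi * r^2 = 4 * pi * 13.1^2 = 2156.5149
Compute Q / denom = 8 / 2156.5149 = 0.00370969
Compute 10 * log10(0.00370969) = -24.3066
SPL = 87.5 + (-24.3066) = 63.19

63.19 dB


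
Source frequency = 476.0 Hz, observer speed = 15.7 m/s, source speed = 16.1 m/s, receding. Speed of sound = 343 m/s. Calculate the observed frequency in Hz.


Given values:
  f_s = 476.0 Hz, v_o = 15.7 m/s, v_s = 16.1 m/s
  Direction: receding
Formula: f_o = f_s * (c - v_o) / (c + v_s)
Numerator: c - v_o = 343 - 15.7 = 327.3
Denominator: c + v_s = 343 + 16.1 = 359.1
f_o = 476.0 * 327.3 / 359.1 = 433.85

433.85 Hz


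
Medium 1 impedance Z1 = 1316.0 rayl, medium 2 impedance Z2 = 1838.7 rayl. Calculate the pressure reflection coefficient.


Given values:
  Z1 = 1316.0 rayl, Z2 = 1838.7 rayl
Formula: R = (Z2 - Z1) / (Z2 + Z1)
Numerator: Z2 - Z1 = 1838.7 - 1316.0 = 522.7
Denominator: Z2 + Z1 = 1838.7 + 1316.0 = 3154.7
R = 522.7 / 3154.7 = 0.1657

0.1657


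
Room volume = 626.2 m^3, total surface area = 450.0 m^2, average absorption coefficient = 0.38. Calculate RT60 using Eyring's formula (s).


Given values:
  V = 626.2 m^3, S = 450.0 m^2, alpha = 0.38
Formula: RT60 = 0.161 * V / (-S * ln(1 - alpha))
Compute ln(1 - 0.38) = ln(0.62) = -0.478036
Denominator: -450.0 * -0.478036 = 215.1162
Numerator: 0.161 * 626.2 = 100.8182
RT60 = 100.8182 / 215.1162 = 0.469

0.469 s


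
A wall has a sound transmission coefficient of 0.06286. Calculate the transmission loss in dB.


Given values:
  tau = 0.06286
Formula: TL = 10 * log10(1 / tau)
Compute 1 / tau = 1 / 0.06286 = 15.9084
Compute log10(15.9084) = 1.201627
TL = 10 * 1.201627 = 12.02

12.02 dB


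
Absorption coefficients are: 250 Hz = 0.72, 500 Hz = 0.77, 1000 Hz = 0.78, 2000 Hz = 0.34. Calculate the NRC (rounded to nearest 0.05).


Given values:
  a_250 = 0.72, a_500 = 0.77
  a_1000 = 0.78, a_2000 = 0.34
Formula: NRC = (a250 + a500 + a1000 + a2000) / 4
Sum = 0.72 + 0.77 + 0.78 + 0.34 = 2.61
NRC = 2.61 / 4 = 0.6525
Rounded to nearest 0.05: 0.65

0.65


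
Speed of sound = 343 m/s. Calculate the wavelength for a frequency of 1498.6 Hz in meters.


Given values:
  c = 343 m/s, f = 1498.6 Hz
Formula: lambda = c / f
lambda = 343 / 1498.6
lambda = 0.2289

0.2289 m


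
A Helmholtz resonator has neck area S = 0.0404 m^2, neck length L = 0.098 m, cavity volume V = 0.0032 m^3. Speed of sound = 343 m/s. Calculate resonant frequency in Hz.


Given values:
  S = 0.0404 m^2, L = 0.098 m, V = 0.0032 m^3, c = 343 m/s
Formula: f = (c / (2*pi)) * sqrt(S / (V * L))
Compute V * L = 0.0032 * 0.098 = 0.0003136
Compute S / (V * L) = 0.0404 / 0.0003136 = 128.8265
Compute sqrt(128.8265) = 11.350176
Compute c / (2*pi) = 343 / 6.283185 = 54.590148
f = 54.590148 * 11.350176 = 619.61

619.61 Hz


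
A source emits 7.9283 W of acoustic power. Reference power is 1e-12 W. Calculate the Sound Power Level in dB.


Given values:
  W = 7.9283 W
  W_ref = 1e-12 W
Formula: SWL = 10 * log10(W / W_ref)
Compute ratio: W / W_ref = 7928300000000
Compute log10: log10(7928300000000) = 12.89918
Multiply: SWL = 10 * 12.89918 = 128.99

128.99 dB


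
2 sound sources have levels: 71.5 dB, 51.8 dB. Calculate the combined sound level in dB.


Formula: L_total = 10 * log10( sum(10^(Li/10)) )
  Source 1: 10^(71.5/10) = 14125375.4462
  Source 2: 10^(51.8/10) = 151356.1248
Sum of linear values = 14276731.571
L_total = 10 * log10(14276731.571) = 71.55

71.55 dB


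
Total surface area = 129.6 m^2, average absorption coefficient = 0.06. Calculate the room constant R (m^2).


Given values:
  S = 129.6 m^2, alpha = 0.06
Formula: R = S * alpha / (1 - alpha)
Numerator: 129.6 * 0.06 = 7.776
Denominator: 1 - 0.06 = 0.94
R = 7.776 / 0.94 = 8.27

8.27 m^2


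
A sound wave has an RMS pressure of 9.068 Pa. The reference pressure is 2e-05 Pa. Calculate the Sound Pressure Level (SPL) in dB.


Given values:
  p = 9.068 Pa
  p_ref = 2e-05 Pa
Formula: SPL = 20 * log10(p / p_ref)
Compute ratio: p / p_ref = 9.068 / 2e-05 = 453400
Compute log10: log10(453400) = 5.656482
Multiply: SPL = 20 * 5.656482 = 113.13

113.13 dB


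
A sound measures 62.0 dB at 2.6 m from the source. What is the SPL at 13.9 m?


Given values:
  SPL1 = 62.0 dB, r1 = 2.6 m, r2 = 13.9 m
Formula: SPL2 = SPL1 - 20 * log10(r2 / r1)
Compute ratio: r2 / r1 = 13.9 / 2.6 = 5.3462
Compute log10: log10(5.3462) = 0.728045
Compute drop: 20 * 0.728045 = 14.5609
SPL2 = 62.0 - 14.5609 = 47.44

47.44 dB


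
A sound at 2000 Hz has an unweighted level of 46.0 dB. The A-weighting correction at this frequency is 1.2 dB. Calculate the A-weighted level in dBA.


Given values:
  SPL = 46.0 dB
  A-weighting at 2000 Hz = 1.2 dB
Formula: L_A = SPL + A_weight
L_A = 46.0 + (1.2)
L_A = 47.2

47.2 dBA


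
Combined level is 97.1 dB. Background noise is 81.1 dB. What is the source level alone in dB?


Given values:
  L_total = 97.1 dB, L_bg = 81.1 dB
Formula: L_source = 10 * log10(10^(L_total/10) - 10^(L_bg/10))
Convert to linear:
  10^(97.1/10) = 5128613839.9136
  10^(81.1/10) = 128824955.1693
Difference: 5128613839.9136 - 128824955.1693 = 4999788884.7443
L_source = 10 * log10(4999788884.7443) = 96.99

96.99 dB


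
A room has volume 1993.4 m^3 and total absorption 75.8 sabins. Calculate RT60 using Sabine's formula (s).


Given values:
  V = 1993.4 m^3
  A = 75.8 sabins
Formula: RT60 = 0.161 * V / A
Numerator: 0.161 * 1993.4 = 320.9374
RT60 = 320.9374 / 75.8 = 4.234

4.234 s


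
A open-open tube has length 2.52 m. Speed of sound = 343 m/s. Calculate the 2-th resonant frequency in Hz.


Given values:
  Tube type: open-open, L = 2.52 m, c = 343 m/s, n = 2
Formula: f_n = n * c / (2 * L)
Compute 2 * L = 2 * 2.52 = 5.04
f = 2 * 343 / 5.04
f = 136.11

136.11 Hz


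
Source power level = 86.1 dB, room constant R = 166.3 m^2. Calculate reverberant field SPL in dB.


Given values:
  Lw = 86.1 dB, R = 166.3 m^2
Formula: SPL = Lw + 10 * log10(4 / R)
Compute 4 / R = 4 / 166.3 = 0.024053
Compute 10 * log10(0.024053) = -16.1883
SPL = 86.1 + (-16.1883) = 69.91

69.91 dB


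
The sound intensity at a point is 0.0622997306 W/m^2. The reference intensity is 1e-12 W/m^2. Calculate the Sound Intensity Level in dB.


Given values:
  I = 0.0622997306 W/m^2
  I_ref = 1e-12 W/m^2
Formula: SIL = 10 * log10(I / I_ref)
Compute ratio: I / I_ref = 62299730600
Compute log10: log10(62299730600) = 10.794486
Multiply: SIL = 10 * 10.794486 = 107.94

107.94 dB


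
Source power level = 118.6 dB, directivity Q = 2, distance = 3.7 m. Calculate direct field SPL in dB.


Given values:
  Lw = 118.6 dB, Q = 2, r = 3.7 m
Formula: SPL = Lw + 10 * log10(Q / (4 * pi * r^2))
Compute 4 * pi * r^2 = 4 * pi * 3.7^2 = 172.0336
Compute Q / denom = 2 / 172.0336 = 0.01162564
Compute 10 * log10(0.01162564) = -19.3458
SPL = 118.6 + (-19.3458) = 99.25

99.25 dB


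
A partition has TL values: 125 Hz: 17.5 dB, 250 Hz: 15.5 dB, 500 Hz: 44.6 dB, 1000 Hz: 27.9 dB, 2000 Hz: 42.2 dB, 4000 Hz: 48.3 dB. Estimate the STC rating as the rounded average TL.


Given TL values at each frequency:
  125 Hz: 17.5 dB
  250 Hz: 15.5 dB
  500 Hz: 44.6 dB
  1000 Hz: 27.9 dB
  2000 Hz: 42.2 dB
  4000 Hz: 48.3 dB
Formula: STC ~ round(average of TL values)
Sum = 17.5 + 15.5 + 44.6 + 27.9 + 42.2 + 48.3 = 196.0
Average = 196.0 / 6 = 32.67
Rounded: 33

33


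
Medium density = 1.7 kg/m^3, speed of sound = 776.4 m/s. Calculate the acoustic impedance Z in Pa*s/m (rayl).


Given values:
  rho = 1.7 kg/m^3
  c = 776.4 m/s
Formula: Z = rho * c
Z = 1.7 * 776.4
Z = 1319.88

1319.88 rayl


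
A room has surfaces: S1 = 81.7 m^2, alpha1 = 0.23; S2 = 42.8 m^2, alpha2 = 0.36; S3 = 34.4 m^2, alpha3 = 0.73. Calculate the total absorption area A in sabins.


Given surfaces:
  Surface 1: 81.7 * 0.23 = 18.791
  Surface 2: 42.8 * 0.36 = 15.408
  Surface 3: 34.4 * 0.73 = 25.112
Formula: A = sum(Si * alpha_i)
A = 18.791 + 15.408 + 25.112
A = 59.31

59.31 sabins


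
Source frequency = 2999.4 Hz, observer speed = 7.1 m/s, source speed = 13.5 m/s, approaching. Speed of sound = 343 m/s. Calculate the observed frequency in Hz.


Given values:
  f_s = 2999.4 Hz, v_o = 7.1 m/s, v_s = 13.5 m/s
  Direction: approaching
Formula: f_o = f_s * (c + v_o) / (c - v_s)
Numerator: c + v_o = 343 + 7.1 = 350.1
Denominator: c - v_s = 343 - 13.5 = 329.5
f_o = 2999.4 * 350.1 / 329.5 = 3186.92

3186.92 Hz


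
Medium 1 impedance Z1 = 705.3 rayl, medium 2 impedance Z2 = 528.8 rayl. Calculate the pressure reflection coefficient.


Given values:
  Z1 = 705.3 rayl, Z2 = 528.8 rayl
Formula: R = (Z2 - Z1) / (Z2 + Z1)
Numerator: Z2 - Z1 = 528.8 - 705.3 = -176.5
Denominator: Z2 + Z1 = 528.8 + 705.3 = 1234.1
R = -176.5 / 1234.1 = -0.143

-0.143


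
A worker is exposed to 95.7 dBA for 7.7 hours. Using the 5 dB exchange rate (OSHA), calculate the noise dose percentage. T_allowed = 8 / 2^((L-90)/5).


Given values:
  L = 95.7 dBA, T = 7.7 hours
Formula: T_allowed = 8 / 2^((L - 90) / 5)
Compute exponent: (95.7 - 90) / 5 = 1.14
Compute 2^(1.14) = 2.20381
T_allowed = 8 / 2.20381 = 3.630077 hours
Dose = (T / T_allowed) * 100
Dose = (7.7 / 3.630077) * 100 = 212.12

212.12 %


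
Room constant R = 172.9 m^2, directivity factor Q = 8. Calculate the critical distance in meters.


Given values:
  R = 172.9 m^2, Q = 8
Formula: d_c = 0.141 * sqrt(Q * R)
Compute Q * R = 8 * 172.9 = 1383.2
Compute sqrt(1383.2) = 37.1914
d_c = 0.141 * 37.1914 = 5.244

5.244 m


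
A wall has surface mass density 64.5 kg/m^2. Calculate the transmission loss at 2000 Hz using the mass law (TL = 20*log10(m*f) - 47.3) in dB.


Given values:
  m = 64.5 kg/m^2, f = 2000 Hz
Formula: TL = 20 * log10(m * f) - 47.3
Compute m * f = 64.5 * 2000 = 129000.0
Compute log10(129000.0) = 5.11059
Compute 20 * 5.11059 = 102.2118
TL = 102.2118 - 47.3 = 54.91

54.91 dB


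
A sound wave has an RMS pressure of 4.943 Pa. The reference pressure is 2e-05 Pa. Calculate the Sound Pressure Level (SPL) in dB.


Given values:
  p = 4.943 Pa
  p_ref = 2e-05 Pa
Formula: SPL = 20 * log10(p / p_ref)
Compute ratio: p / p_ref = 4.943 / 2e-05 = 247150
Compute log10: log10(247150) = 5.392961
Multiply: SPL = 20 * 5.392961 = 107.86

107.86 dB


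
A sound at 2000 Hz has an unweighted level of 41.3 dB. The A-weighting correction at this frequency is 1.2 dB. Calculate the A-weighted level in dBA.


Given values:
  SPL = 41.3 dB
  A-weighting at 2000 Hz = 1.2 dB
Formula: L_A = SPL + A_weight
L_A = 41.3 + (1.2)
L_A = 42.5

42.5 dBA


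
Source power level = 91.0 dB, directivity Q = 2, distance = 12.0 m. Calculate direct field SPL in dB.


Given values:
  Lw = 91.0 dB, Q = 2, r = 12.0 m
Formula: SPL = Lw + 10 * log10(Q / (4 * pi * r^2))
Compute 4 * pi * r^2 = 4 * pi * 12.0^2 = 1809.5574
Compute Q / denom = 2 / 1809.5574 = 0.00110524
Compute 10 * log10(0.00110524) = -29.5654
SPL = 91.0 + (-29.5654) = 61.43

61.43 dB


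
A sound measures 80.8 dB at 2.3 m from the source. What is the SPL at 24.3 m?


Given values:
  SPL1 = 80.8 dB, r1 = 2.3 m, r2 = 24.3 m
Formula: SPL2 = SPL1 - 20 * log10(r2 / r1)
Compute ratio: r2 / r1 = 24.3 / 2.3 = 10.5652
Compute log10: log10(10.5652) = 1.023878
Compute drop: 20 * 1.023878 = 20.4776
SPL2 = 80.8 - 20.4776 = 60.32

60.32 dB


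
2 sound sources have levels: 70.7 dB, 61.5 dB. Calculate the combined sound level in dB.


Formula: L_total = 10 * log10( sum(10^(Li/10)) )
  Source 1: 10^(70.7/10) = 11748975.5494
  Source 2: 10^(61.5/10) = 1412537.5446
Sum of linear values = 13161513.094
L_total = 10 * log10(13161513.094) = 71.19

71.19 dB


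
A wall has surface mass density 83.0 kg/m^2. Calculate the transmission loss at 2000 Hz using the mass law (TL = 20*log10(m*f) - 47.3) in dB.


Given values:
  m = 83.0 kg/m^2, f = 2000 Hz
Formula: TL = 20 * log10(m * f) - 47.3
Compute m * f = 83.0 * 2000 = 166000.0
Compute log10(166000.0) = 5.220108
Compute 20 * 5.220108 = 104.4022
TL = 104.4022 - 47.3 = 57.1

57.1 dB


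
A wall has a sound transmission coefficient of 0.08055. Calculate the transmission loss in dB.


Given values:
  tau = 0.08055
Formula: TL = 10 * log10(1 / tau)
Compute 1 / tau = 1 / 0.08055 = 12.4146
Compute log10(12.4146) = 1.093933
TL = 10 * 1.093933 = 10.94

10.94 dB


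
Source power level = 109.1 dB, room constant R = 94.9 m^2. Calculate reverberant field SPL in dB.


Given values:
  Lw = 109.1 dB, R = 94.9 m^2
Formula: SPL = Lw + 10 * log10(4 / R)
Compute 4 / R = 4 / 94.9 = 0.04215
Compute 10 * log10(0.04215) = -13.752
SPL = 109.1 + (-13.752) = 95.35

95.35 dB


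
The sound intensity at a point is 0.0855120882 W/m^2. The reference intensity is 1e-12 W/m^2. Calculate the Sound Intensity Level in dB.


Given values:
  I = 0.0855120882 W/m^2
  I_ref = 1e-12 W/m^2
Formula: SIL = 10 * log10(I / I_ref)
Compute ratio: I / I_ref = 85512088200
Compute log10: log10(85512088200) = 10.932028
Multiply: SIL = 10 * 10.932028 = 109.32

109.32 dB


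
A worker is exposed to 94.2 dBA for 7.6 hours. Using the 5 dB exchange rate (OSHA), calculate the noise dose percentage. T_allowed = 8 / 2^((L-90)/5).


Given values:
  L = 94.2 dBA, T = 7.6 hours
Formula: T_allowed = 8 / 2^((L - 90) / 5)
Compute exponent: (94.2 - 90) / 5 = 0.84
Compute 2^(0.84) = 1.79005
T_allowed = 8 / 1.79005 = 4.469149 hours
Dose = (T / T_allowed) * 100
Dose = (7.6 / 4.469149) * 100 = 170.05

170.05 %


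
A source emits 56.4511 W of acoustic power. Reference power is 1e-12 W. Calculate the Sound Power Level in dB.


Given values:
  W = 56.4511 W
  W_ref = 1e-12 W
Formula: SWL = 10 * log10(W / W_ref)
Compute ratio: W / W_ref = 56451100000000
Compute log10: log10(56451100000000) = 13.751672
Multiply: SWL = 10 * 13.751672 = 137.52

137.52 dB


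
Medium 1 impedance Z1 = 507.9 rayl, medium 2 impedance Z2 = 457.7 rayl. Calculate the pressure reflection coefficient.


Given values:
  Z1 = 507.9 rayl, Z2 = 457.7 rayl
Formula: R = (Z2 - Z1) / (Z2 + Z1)
Numerator: Z2 - Z1 = 457.7 - 507.9 = -50.2
Denominator: Z2 + Z1 = 457.7 + 507.9 = 965.6
R = -50.2 / 965.6 = -0.052

-0.052


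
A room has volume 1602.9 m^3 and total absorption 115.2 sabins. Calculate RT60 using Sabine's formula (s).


Given values:
  V = 1602.9 m^3
  A = 115.2 sabins
Formula: RT60 = 0.161 * V / A
Numerator: 0.161 * 1602.9 = 258.0669
RT60 = 258.0669 / 115.2 = 2.24

2.24 s


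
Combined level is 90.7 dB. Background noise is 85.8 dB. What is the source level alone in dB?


Given values:
  L_total = 90.7 dB, L_bg = 85.8 dB
Formula: L_source = 10 * log10(10^(L_total/10) - 10^(L_bg/10))
Convert to linear:
  10^(90.7/10) = 1174897554.9395
  10^(85.8/10) = 380189396.3206
Difference: 1174897554.9395 - 380189396.3206 = 794708158.6189
L_source = 10 * log10(794708158.6189) = 89.0

89.0 dB
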